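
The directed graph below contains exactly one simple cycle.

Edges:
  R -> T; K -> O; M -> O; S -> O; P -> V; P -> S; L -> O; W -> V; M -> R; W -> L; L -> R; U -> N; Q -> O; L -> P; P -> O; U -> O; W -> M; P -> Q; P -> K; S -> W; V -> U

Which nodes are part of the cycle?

L, P, S, W

DFS with gray/black marking from P:
P gray
  O gray
  O black
  Q gray
    Q→O: O black — skip
  Q black
  V gray
    U gray
      U→O: O black — skip
      N gray
      N black
    U black
  V black
  K gray
    K→O: O black — skip
  K black
  S gray
    S→O: O black — skip
    W gray
      L gray
        L→P: P is gray → back edge
Back edge closes the cycle P → S → W → L → P; its vertices are {L, P, S, W}.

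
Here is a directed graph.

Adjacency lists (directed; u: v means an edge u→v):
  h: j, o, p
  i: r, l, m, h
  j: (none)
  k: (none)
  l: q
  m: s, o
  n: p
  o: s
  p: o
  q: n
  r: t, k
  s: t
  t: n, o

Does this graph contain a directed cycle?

Yes

DFS with white/gray/black marking, starting from h:
h gray
  j gray
  j black
  o gray
    s gray
      t gray
        n gray
          p gray
            p→o: o is gray → back edge
Back edge found, so a cycle exists: o → s → t → n → p → o.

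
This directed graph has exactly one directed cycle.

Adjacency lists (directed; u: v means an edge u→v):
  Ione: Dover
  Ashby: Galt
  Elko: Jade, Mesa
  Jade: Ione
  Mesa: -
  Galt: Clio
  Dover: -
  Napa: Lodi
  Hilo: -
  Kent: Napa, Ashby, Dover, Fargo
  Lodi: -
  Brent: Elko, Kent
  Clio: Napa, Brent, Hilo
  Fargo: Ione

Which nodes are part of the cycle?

DFS with gray/black marking from Clio:
Clio gray
  Napa gray
    Lodi gray
    Lodi black
  Napa black
  Brent gray
    Elko gray
      Jade gray
        Ione gray
          Dover gray
          Dover black
        Ione black
      Jade black
      Mesa gray
      Mesa black
    Elko black
    Kent gray
      Kent→Napa: Napa black — skip
      Ashby gray
        Galt gray
          Galt→Clio: Clio is gray → back edge
Back edge closes the cycle Clio → Brent → Kent → Ashby → Galt → Clio; its vertices are {Clio, Galt, Kent, Ashby, Brent}.

Clio, Galt, Kent, Ashby, Brent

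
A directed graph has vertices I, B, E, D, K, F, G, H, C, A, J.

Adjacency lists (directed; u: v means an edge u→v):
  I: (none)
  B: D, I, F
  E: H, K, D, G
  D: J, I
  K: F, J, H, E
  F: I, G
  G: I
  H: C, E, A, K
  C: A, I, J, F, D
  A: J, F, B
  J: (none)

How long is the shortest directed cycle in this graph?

For each vertex v, BFS finds the shortest path from v back to v.
The shortest such closed walk is H → E → H, length 2.

2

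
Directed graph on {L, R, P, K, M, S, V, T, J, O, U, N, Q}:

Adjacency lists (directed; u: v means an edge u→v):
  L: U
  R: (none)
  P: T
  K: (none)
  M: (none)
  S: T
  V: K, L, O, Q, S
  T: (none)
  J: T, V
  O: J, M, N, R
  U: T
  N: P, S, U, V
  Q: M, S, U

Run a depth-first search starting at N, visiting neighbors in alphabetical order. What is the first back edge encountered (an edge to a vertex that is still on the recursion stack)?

DFS from N (visiting neighbors in alphabetical order); mark gray on enter, black on exit:
N gray
  P gray
    T gray
    T black
  P black
  S gray
    S→T: T black — skip
  S black
  U gray
    U→T: T black — skip
  U black
  V gray
    K gray
    K black
    L gray
      L→U: U black — skip
    L black
    O gray
      J gray
        J→T: T black — skip
        J→V: V is gray → back edge
First back edge: J → V.

J->V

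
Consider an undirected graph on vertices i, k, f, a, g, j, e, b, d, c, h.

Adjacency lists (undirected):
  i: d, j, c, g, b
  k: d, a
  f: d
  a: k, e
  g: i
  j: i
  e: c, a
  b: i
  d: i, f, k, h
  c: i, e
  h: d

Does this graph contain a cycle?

Yes

DFS, tracking each vertex's parent; an edge to a visited non-parent vertex closes a cycle.
Start from j:
visit j (parent –)
  visit i (parent j)
    visit d (parent i)
      d–i: parent, skip
      visit f (parent d)
        f–d: parent, skip
      visit k (parent d)
        k–d: parent, skip
        visit a (parent k)
          a–k: parent, skip
          visit e (parent a)
            visit c (parent e)
              c–i: i visited and ≠ parent → cycle
Cycle: i – d – k – a – e – c – i.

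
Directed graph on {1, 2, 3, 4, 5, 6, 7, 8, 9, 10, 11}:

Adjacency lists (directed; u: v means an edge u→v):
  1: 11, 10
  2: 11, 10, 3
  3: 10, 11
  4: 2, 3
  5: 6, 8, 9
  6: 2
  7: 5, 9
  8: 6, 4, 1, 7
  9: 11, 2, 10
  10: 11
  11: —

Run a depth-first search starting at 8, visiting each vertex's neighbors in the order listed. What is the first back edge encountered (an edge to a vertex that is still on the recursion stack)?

DFS from 8 (visiting each vertex's neighbors in the order listed); mark gray on enter, black on exit:
8 gray
  6 gray
    2 gray
      11 gray
      11 black
      10 gray
        10→11: 11 black — skip
      10 black
      3 gray
        3→10: 10 black — skip
        3→11: 11 black — skip
      3 black
    2 black
  6 black
  4 gray
    4→2: 2 black — skip
    4→3: 3 black — skip
  4 black
  1 gray
    1→11: 11 black — skip
    1→10: 10 black — skip
  1 black
  7 gray
    5 gray
      5→6: 6 black — skip
      5→8: 8 is gray → back edge
First back edge: 5 → 8.

5->8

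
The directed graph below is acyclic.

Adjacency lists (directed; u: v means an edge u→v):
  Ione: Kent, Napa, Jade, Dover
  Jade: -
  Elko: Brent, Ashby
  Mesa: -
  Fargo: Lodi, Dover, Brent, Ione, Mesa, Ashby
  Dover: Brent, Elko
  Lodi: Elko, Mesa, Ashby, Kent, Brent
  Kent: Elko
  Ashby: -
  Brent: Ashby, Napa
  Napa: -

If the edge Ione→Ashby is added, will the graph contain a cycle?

Adding Ione→Ashby creates a cycle iff Ashby can already reach Ione.
Explore from Ashby: no path reaches Ione. The graph stays acyclic.

No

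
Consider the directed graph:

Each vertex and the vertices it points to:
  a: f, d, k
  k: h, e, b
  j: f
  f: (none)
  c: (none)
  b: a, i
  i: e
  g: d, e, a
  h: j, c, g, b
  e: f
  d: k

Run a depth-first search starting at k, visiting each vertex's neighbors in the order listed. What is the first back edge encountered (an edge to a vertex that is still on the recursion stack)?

d->k

DFS from k (visiting each vertex's neighbors in the order listed); mark gray on enter, black on exit:
k gray
  h gray
    j gray
      f gray
      f black
    j black
    c gray
    c black
    g gray
      d gray
        d→k: k is gray → back edge
First back edge: d → k.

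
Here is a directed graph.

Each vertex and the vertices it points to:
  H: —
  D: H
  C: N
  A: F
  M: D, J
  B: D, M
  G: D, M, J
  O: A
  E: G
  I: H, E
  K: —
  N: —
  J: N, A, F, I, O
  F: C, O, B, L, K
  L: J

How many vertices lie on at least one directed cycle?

10

A vertex is on a directed cycle iff it belongs to a strongly connected component of size ≥ 2 (or has a self-loop).
The vertices on cycles are {A, B, E, F, G, I, J, L, M, O} — 10 in total.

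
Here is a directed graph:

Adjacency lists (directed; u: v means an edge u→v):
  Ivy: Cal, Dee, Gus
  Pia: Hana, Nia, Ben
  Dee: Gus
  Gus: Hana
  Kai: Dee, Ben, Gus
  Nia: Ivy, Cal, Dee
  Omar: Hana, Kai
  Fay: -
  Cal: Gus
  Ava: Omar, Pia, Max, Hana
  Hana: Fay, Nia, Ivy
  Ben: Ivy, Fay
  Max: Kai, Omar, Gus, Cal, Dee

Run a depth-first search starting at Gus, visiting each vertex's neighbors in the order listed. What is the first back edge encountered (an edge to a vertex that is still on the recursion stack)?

DFS from Gus (visiting each vertex's neighbors in the order listed); mark gray on enter, black on exit:
Gus gray
  Hana gray
    Fay gray
    Fay black
    Nia gray
      Ivy gray
        Cal gray
          Cal→Gus: Gus is gray → back edge
First back edge: Cal → Gus.

Cal→Gus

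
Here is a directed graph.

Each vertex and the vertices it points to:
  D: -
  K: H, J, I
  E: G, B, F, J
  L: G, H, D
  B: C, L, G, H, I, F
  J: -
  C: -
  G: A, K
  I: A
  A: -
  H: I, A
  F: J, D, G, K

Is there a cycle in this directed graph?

DFS with white/gray/black marking, starting from E:
E gray
  G gray
    A gray
    A black
    K gray
      H gray
        I gray
          I→A: A black — skip
        I black
        H→A: A black — skip
      H black
      J gray
      J black
      K→I: I black — skip
    K black
  G black
  B gray
    C gray
    C black
    L gray
      L→G: G black — skip
      L→H: H black — skip
      D gray
      D black
    L black
    B→G: G black — skip
    B→H: H black — skip
    B→I: I black — skip
    F gray
      F→J: J black — skip
      F→D: D black — skip
      F→G: G black — skip
      F→K: K black — skip
    F black
  B black
  E→F: F black — skip
  E→J: J black — skip
E black
Every edge goes to a white or black vertex — no back edge, so the graph is acyclic.

No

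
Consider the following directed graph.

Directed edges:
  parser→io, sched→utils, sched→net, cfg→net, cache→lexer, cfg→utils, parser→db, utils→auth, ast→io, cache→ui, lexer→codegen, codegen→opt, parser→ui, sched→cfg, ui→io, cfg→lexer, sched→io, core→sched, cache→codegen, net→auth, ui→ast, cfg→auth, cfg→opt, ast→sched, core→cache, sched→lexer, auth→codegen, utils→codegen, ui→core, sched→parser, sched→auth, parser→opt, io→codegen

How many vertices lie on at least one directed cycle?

A vertex is on a directed cycle iff it belongs to a strongly connected component of size ≥ 2 (or has a self-loop).
The vertices on cycles are {ui, ast, core, cache, sched, parser} — 6 in total.

6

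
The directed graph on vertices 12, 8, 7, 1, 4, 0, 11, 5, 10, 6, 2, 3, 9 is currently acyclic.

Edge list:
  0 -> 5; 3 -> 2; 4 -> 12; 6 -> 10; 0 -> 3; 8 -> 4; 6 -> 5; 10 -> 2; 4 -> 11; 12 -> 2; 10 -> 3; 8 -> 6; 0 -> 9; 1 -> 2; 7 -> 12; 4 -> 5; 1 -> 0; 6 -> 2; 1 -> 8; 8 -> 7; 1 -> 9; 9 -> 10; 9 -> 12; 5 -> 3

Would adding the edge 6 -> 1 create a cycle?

Adding 6→1 creates a cycle iff 1 can already reach 6.
Path from 1: 1 → 8 → 6.
So 1 → … → 6 → 1 is a cycle.

Yes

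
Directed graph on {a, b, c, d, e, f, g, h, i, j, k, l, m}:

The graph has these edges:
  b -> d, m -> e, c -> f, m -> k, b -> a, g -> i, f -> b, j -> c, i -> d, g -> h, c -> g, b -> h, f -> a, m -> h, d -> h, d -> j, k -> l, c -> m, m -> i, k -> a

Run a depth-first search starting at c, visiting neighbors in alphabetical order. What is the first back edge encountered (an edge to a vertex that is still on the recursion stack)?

j→c

DFS from c (visiting neighbors in alphabetical order); mark gray on enter, black on exit:
c gray
  f gray
    a gray
    a black
    b gray
      b→a: a black — skip
      d gray
        h gray
        h black
        j gray
          j→c: c is gray → back edge
First back edge: j → c.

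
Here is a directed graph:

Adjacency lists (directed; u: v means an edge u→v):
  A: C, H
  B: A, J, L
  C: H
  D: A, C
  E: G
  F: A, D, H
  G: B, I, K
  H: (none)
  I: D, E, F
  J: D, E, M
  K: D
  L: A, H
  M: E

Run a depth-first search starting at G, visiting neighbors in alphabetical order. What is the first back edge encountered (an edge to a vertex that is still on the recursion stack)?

E→G

DFS from G (visiting neighbors in alphabetical order); mark gray on enter, black on exit:
G gray
  B gray
    A gray
      C gray
        H gray
        H black
      C black
      A→H: H black — skip
    A black
    J gray
      D gray
        D→A: A black — skip
        D→C: C black — skip
      D black
      E gray
        E→G: G is gray → back edge
First back edge: E → G.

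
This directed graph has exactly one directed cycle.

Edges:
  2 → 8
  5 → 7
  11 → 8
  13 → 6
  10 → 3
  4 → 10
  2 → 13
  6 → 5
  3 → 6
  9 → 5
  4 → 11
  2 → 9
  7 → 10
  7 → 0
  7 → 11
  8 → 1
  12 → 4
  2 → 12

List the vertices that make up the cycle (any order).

3, 5, 6, 7, 10

DFS with gray/black marking from 5:
5 gray
  7 gray
    11 gray
      8 gray
        1 gray
        1 black
      8 black
    11 black
    10 gray
      3 gray
        6 gray
          6→5: 5 is gray → back edge
Back edge closes the cycle 5 → 7 → 10 → 3 → 6 → 5; its vertices are {3, 5, 6, 7, 10}.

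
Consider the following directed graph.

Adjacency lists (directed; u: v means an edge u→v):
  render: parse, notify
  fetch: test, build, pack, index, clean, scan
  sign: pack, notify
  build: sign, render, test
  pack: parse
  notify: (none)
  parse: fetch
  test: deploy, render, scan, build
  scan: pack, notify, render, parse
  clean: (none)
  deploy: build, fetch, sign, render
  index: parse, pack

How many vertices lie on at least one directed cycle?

10

A vertex is on a directed cycle iff it belongs to a strongly connected component of size ≥ 2 (or has a self-loop).
The vertices on cycles are {pack, scan, sign, test, build, fetch, index, parse, deploy, render} — 10 in total.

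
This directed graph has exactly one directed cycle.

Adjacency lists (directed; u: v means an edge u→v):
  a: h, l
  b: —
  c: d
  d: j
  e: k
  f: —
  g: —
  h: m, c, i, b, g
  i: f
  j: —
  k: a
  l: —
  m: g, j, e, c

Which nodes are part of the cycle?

DFS with gray/black marking from a:
a gray
  h gray
    m gray
      g gray
      g black
      j gray
      j black
      e gray
        k gray
          k→a: a is gray → back edge
Back edge closes the cycle a → h → m → e → k → a; its vertices are {a, e, h, k, m}.

a, e, h, k, m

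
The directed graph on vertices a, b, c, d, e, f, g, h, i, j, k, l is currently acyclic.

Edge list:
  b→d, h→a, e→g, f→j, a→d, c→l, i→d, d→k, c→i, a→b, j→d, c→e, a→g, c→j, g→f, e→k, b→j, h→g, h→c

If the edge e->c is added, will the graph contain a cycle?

Yes

Adding e→c creates a cycle iff c can already reach e.
Path from c: c → e.
So c → … → e → c is a cycle.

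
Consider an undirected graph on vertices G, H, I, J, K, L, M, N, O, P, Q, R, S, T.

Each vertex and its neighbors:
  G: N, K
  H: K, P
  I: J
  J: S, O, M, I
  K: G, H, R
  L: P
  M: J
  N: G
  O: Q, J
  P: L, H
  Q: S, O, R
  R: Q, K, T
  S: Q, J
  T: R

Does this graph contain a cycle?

Yes

DFS, tracking each vertex's parent; an edge to a visited non-parent vertex closes a cycle.
Start from J:
visit J (parent –)
  visit S (parent J)
    visit Q (parent S)
      Q–S: parent, skip
      visit O (parent Q)
        O–Q: parent, skip
        O–J: J visited and ≠ parent → cycle
Cycle: J – S – Q – O – J.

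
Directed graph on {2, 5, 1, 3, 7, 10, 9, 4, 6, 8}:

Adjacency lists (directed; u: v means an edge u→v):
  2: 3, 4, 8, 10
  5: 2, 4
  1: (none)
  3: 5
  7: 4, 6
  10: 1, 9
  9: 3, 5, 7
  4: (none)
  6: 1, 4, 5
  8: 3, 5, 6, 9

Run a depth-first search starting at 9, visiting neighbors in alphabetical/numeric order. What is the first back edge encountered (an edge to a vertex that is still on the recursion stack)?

DFS from 9 (visiting neighbors in alphabetical/numeric order); mark gray on enter, black on exit:
9 gray
  3 gray
    5 gray
      2 gray
        2→3: 3 is gray → back edge
First back edge: 2 → 3.

2→3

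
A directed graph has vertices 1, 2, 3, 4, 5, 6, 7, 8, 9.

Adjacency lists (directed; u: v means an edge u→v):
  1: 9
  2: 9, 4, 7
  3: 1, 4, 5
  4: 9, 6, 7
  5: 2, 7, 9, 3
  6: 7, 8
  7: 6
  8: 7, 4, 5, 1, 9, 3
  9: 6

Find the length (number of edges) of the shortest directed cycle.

2

For each vertex v, BFS finds the shortest path from v back to v.
The shortest such closed walk is 5 → 3 → 5, length 2.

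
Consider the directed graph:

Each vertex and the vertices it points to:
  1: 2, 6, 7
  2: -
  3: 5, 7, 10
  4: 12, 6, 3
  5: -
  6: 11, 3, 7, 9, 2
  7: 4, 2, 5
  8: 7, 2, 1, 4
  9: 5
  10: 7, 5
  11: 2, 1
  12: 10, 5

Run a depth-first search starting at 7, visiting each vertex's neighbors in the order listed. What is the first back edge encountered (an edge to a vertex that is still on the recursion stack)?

10->7

DFS from 7 (visiting each vertex's neighbors in the order listed); mark gray on enter, black on exit:
7 gray
  4 gray
    12 gray
      10 gray
        10→7: 7 is gray → back edge
First back edge: 10 → 7.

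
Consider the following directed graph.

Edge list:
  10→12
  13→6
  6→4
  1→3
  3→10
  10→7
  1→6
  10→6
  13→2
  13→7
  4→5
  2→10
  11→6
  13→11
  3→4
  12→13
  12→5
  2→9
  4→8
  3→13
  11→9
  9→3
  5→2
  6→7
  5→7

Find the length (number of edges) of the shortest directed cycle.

4

For each vertex v, BFS finds the shortest path from v back to v.
The shortest such closed walk is 3 → 13 → 11 → 9 → 3, length 4.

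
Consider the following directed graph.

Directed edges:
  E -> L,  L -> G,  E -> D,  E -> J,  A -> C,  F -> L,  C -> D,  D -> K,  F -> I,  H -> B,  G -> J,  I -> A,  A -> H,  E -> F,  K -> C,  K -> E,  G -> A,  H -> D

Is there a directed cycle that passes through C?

Yes

C is on a cycle iff C can reach itself via ≥1 edge.
C → D → K → C — yes.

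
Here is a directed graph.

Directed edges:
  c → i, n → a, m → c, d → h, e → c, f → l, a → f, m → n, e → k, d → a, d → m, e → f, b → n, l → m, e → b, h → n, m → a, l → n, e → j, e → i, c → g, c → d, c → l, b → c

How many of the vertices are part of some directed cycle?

8

A vertex is on a directed cycle iff it belongs to a strongly connected component of size ≥ 2 (or has a self-loop).
The vertices on cycles are {a, c, d, f, h, l, m, n} — 8 in total.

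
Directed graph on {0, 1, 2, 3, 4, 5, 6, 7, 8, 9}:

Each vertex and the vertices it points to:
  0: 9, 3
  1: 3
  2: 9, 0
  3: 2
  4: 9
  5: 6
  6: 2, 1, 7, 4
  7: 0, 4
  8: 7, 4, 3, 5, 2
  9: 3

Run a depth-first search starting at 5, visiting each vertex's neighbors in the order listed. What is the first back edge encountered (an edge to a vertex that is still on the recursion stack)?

3->2

DFS from 5 (visiting each vertex's neighbors in the order listed); mark gray on enter, black on exit:
5 gray
  6 gray
    2 gray
      9 gray
        3 gray
          3→2: 2 is gray → back edge
First back edge: 3 → 2.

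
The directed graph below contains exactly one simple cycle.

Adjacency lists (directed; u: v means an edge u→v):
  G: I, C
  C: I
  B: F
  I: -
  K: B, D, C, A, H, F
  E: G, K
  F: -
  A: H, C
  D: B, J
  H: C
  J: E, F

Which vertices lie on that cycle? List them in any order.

D, E, J, K

DFS with gray/black marking from K:
K gray
  B gray
    F gray
    F black
  B black
  D gray
    D→B: B black — skip
    J gray
      E gray
        G gray
          I gray
          I black
          C gray
            C→I: I black — skip
          C black
        G black
        E→K: K is gray → back edge
Back edge closes the cycle K → D → J → E → K; its vertices are {D, E, J, K}.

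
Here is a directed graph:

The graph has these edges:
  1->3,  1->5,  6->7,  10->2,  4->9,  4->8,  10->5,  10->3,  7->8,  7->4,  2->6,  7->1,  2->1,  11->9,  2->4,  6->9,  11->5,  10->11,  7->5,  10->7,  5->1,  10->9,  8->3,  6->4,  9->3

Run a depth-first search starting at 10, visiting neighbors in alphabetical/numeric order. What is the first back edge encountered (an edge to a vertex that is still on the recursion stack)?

5->1

DFS from 10 (visiting neighbors in alphabetical/numeric order); mark gray on enter, black on exit:
10 gray
  2 gray
    1 gray
      3 gray
      3 black
      5 gray
        5→1: 1 is gray → back edge
First back edge: 5 → 1.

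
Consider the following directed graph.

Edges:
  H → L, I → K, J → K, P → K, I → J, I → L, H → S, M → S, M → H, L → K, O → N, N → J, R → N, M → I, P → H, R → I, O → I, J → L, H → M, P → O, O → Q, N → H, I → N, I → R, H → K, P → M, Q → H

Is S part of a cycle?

No

S lies on a cycle iff there is a path from S back to itself.
Exploring from S, it never reaches itself; equivalently, its strongly connected component is a singleton.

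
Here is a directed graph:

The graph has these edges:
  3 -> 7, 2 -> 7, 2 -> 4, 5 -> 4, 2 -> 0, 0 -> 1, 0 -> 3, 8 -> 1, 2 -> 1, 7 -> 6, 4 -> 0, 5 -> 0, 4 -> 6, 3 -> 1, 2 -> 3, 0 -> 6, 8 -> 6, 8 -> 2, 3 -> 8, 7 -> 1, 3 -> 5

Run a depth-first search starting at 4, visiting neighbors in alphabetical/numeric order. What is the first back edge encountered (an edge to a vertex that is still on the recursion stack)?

5→0

DFS from 4 (visiting neighbors in alphabetical/numeric order); mark gray on enter, black on exit:
4 gray
  0 gray
    1 gray
    1 black
    3 gray
      3→1: 1 black — skip
      5 gray
        5→0: 0 is gray → back edge
First back edge: 5 → 0.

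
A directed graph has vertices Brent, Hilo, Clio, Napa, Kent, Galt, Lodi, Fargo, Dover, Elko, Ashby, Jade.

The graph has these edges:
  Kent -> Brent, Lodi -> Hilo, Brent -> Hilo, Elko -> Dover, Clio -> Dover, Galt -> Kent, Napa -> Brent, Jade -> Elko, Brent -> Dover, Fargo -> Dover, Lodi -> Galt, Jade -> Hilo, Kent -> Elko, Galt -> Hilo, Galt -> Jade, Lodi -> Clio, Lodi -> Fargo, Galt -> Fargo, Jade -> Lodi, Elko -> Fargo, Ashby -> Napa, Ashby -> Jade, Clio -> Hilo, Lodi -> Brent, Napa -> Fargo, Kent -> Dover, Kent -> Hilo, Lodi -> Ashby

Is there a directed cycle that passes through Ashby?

Yes

Ashby is on a cycle iff Ashby can reach itself via ≥1 edge.
Ashby → Jade → Lodi → Ashby — yes.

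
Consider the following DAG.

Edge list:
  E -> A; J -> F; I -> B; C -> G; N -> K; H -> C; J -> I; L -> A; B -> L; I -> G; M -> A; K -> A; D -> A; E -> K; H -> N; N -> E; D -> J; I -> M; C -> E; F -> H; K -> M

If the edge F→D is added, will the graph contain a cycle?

Yes

Adding F→D creates a cycle iff D can already reach F.
Path from D: D → J → F.
So D → … → F → D is a cycle.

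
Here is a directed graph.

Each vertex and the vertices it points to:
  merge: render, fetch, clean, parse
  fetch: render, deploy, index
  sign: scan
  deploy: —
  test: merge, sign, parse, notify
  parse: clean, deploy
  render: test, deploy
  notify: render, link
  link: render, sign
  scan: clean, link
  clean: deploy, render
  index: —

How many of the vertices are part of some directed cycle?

A vertex is on a directed cycle iff it belongs to a strongly connected component of size ≥ 2 (or has a self-loop).
The vertices on cycles are {link, scan, sign, test, clean, fetch, merge, parse, notify, render} — 10 in total.

10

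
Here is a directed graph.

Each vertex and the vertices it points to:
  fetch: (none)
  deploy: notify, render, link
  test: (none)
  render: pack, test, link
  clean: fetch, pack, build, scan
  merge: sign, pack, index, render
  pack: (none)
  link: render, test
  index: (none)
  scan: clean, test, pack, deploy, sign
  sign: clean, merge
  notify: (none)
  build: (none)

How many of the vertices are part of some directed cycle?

6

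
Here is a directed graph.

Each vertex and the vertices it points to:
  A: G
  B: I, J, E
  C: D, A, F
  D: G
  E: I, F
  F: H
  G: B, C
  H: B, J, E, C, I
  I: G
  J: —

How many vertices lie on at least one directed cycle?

9

A vertex is on a directed cycle iff it belongs to a strongly connected component of size ≥ 2 (or has a self-loop).
The vertices on cycles are {A, B, C, D, E, F, G, H, I} — 9 in total.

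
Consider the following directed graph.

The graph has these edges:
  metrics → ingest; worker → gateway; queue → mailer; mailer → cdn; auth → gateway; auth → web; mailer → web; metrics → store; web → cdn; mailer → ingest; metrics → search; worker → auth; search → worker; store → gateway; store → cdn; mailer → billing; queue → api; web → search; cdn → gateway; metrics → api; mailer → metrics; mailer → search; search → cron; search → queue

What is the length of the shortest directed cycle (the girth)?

For each vertex v, BFS finds the shortest path from v back to v.
The shortest such closed walk is mailer → search → queue → mailer, length 3.

3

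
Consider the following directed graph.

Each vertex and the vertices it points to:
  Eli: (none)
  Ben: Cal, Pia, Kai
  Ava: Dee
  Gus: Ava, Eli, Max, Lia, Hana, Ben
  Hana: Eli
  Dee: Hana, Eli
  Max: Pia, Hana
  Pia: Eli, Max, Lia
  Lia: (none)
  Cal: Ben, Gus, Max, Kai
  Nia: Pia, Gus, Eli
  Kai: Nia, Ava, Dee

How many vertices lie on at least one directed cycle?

A vertex is on a directed cycle iff it belongs to a strongly connected component of size ≥ 2 (or has a self-loop).
The vertices on cycles are {Ben, Cal, Gus, Kai, Max, Nia, Pia} — 7 in total.

7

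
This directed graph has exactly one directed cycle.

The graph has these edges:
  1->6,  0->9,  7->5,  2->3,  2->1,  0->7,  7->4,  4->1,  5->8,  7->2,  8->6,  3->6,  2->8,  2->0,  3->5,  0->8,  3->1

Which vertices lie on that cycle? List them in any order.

0, 2, 7

DFS with gray/black marking from 0:
0 gray
  8 gray
    6 gray
    6 black
  8 black
  7 gray
    4 gray
      1 gray
        1→6: 6 black — skip
      1 black
    4 black
    2 gray
      2→1: 1 black — skip
      3 gray
        3→1: 1 black — skip
        3→6: 6 black — skip
        5 gray
          5→8: 8 black — skip
        5 black
      3 black
      2→0: 0 is gray → back edge
Back edge closes the cycle 0 → 7 → 2 → 0; its vertices are {0, 2, 7}.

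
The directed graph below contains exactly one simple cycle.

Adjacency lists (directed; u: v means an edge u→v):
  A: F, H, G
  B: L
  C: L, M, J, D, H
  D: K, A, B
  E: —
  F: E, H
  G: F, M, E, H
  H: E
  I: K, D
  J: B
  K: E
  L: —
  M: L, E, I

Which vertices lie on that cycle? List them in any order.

DFS with gray/black marking from D:
D gray
  K gray
    E gray
    E black
  K black
  A gray
    F gray
      F→E: E black — skip
      H gray
        H→E: E black — skip
      H black
    F black
    A→H: H black — skip
    G gray
      G→F: F black — skip
      M gray
        L gray
        L black
        M→E: E black — skip
        I gray
          I→K: K black — skip
          I→D: D is gray → back edge
Back edge closes the cycle D → A → G → M → I → D; its vertices are {A, D, G, I, M}.

A, D, G, I, M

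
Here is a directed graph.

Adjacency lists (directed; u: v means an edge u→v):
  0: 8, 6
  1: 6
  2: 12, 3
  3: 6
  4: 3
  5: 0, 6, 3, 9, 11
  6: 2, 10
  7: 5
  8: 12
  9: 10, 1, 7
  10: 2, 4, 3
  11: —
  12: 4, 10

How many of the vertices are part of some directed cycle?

A vertex is on a directed cycle iff it belongs to a strongly connected component of size ≥ 2 (or has a self-loop).
The vertices on cycles are {2, 3, 4, 5, 6, 7, 9, 10, 12} — 9 in total.

9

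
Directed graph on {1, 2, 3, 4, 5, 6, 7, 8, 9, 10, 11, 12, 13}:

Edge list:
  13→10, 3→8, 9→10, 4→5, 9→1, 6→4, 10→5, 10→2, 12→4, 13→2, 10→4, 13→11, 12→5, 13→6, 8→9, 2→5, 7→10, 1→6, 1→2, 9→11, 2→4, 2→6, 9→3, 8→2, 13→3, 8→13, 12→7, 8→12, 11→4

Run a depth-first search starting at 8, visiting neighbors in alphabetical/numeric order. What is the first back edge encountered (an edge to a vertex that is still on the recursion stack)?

DFS from 8 (visiting neighbors in alphabetical/numeric order); mark gray on enter, black on exit:
8 gray
  2 gray
    4 gray
      5 gray
      5 black
    4 black
    2→5: 5 black — skip
    6 gray
      6→4: 4 black — skip
    6 black
  2 black
  9 gray
    1 gray
      1→2: 2 black — skip
      1→6: 6 black — skip
    1 black
    3 gray
      3→8: 8 is gray → back edge
First back edge: 3 → 8.

3->8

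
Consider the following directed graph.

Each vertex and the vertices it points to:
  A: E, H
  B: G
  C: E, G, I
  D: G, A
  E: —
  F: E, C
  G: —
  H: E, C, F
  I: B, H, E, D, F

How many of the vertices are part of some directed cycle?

A vertex is on a directed cycle iff it belongs to a strongly connected component of size ≥ 2 (or has a self-loop).
The vertices on cycles are {A, C, D, F, H, I} — 6 in total.

6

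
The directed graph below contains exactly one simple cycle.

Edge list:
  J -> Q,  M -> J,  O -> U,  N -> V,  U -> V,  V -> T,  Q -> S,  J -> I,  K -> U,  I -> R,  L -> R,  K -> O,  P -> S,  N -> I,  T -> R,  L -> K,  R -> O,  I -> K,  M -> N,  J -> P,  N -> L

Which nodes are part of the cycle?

DFS with gray/black marking from V:
V gray
  T gray
    R gray
      O gray
        U gray
          U→V: V is gray → back edge
Back edge closes the cycle V → T → R → O → U → V; its vertices are {O, R, T, U, V}.

O, R, T, U, V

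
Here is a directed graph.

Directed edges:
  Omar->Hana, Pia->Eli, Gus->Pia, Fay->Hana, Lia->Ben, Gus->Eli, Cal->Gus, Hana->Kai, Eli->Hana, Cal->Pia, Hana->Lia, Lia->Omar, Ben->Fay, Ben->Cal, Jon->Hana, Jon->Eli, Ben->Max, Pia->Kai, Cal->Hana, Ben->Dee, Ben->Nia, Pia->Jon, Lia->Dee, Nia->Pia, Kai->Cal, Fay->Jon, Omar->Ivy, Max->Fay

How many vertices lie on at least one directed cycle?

13

A vertex is on a directed cycle iff it belongs to a strongly connected component of size ≥ 2 (or has a self-loop).
The vertices on cycles are {Ben, Cal, Eli, Fay, Gus, Jon, Kai, Lia, Max, Nia, Pia, Hana, Omar} — 13 in total.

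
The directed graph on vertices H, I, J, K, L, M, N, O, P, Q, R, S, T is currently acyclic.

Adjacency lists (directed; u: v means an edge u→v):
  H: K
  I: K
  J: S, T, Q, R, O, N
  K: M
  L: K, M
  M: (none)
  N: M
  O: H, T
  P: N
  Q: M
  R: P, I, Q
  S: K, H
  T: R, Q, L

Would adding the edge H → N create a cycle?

No

Adding H→N creates a cycle iff N can already reach H.
Explore from N: no path reaches H. The graph stays acyclic.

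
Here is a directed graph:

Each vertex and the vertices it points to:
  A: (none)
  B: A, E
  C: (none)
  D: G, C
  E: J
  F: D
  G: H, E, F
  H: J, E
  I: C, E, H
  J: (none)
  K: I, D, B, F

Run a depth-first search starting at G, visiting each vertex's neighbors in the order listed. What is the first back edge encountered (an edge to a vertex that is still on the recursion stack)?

DFS from G (visiting each vertex's neighbors in the order listed); mark gray on enter, black on exit:
G gray
  H gray
    J gray
    J black
    E gray
      E→J: J black — skip
    E black
  H black
  G→E: E black — skip
  F gray
    D gray
      D→G: G is gray → back edge
First back edge: D → G.

D→G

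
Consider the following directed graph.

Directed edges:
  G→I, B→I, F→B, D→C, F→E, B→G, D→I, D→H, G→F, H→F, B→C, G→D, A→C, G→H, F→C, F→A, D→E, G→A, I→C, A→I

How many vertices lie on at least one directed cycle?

5

A vertex is on a directed cycle iff it belongs to a strongly connected component of size ≥ 2 (or has a self-loop).
The vertices on cycles are {B, D, F, G, H} — 5 in total.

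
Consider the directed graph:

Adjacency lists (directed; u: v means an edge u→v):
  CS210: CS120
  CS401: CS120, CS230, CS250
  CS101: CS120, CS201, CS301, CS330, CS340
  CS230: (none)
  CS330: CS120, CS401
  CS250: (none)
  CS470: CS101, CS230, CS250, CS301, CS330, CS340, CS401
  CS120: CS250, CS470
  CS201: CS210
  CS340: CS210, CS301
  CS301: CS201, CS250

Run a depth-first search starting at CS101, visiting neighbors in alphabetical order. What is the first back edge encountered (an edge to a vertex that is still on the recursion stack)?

CS470->CS101

DFS from CS101 (visiting neighbors in alphabetical order); mark gray on enter, black on exit:
CS101 gray
  CS120 gray
    CS250 gray
    CS250 black
    CS470 gray
      CS470→CS101: CS101 is gray → back edge
First back edge: CS470 → CS101.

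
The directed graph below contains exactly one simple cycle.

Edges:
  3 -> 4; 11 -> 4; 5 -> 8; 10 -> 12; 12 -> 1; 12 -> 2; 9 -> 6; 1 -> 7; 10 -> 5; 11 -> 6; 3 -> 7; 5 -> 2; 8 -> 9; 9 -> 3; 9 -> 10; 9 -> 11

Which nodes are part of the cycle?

5, 8, 9, 10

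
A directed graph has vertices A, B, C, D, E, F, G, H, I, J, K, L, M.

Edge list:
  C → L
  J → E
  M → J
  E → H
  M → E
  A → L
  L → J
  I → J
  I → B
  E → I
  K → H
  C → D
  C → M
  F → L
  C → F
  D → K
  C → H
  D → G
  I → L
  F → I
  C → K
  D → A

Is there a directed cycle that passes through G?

G lies on a cycle iff there is a path from G back to itself.
Exploring from G, it never reaches itself; equivalently, its strongly connected component is a singleton.

No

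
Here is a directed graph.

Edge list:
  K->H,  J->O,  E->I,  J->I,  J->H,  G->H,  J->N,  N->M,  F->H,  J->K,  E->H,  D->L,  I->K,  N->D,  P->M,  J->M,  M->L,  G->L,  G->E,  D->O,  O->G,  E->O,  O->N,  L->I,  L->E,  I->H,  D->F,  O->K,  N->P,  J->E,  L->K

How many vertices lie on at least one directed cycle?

A vertex is on a directed cycle iff it belongs to a strongly connected component of size ≥ 2 (or has a self-loop).
The vertices on cycles are {D, E, G, L, M, N, O, P} — 8 in total.

8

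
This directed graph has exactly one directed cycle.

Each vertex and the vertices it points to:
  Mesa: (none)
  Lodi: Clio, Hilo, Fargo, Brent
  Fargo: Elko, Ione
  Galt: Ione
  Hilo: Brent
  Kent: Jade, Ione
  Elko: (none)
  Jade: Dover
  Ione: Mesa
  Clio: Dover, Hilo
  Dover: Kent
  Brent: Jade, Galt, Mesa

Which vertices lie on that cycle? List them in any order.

Jade, Kent, Dover

DFS with gray/black marking from Jade:
Jade gray
  Dover gray
    Kent gray
      Kent→Jade: Jade is gray → back edge
Back edge closes the cycle Jade → Dover → Kent → Jade; its vertices are {Jade, Kent, Dover}.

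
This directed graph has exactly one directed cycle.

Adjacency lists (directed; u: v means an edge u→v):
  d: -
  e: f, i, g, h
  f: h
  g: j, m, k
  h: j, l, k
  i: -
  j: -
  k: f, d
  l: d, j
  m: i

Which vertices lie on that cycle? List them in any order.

DFS with gray/black marking from f:
f gray
  h gray
    j gray
    j black
    l gray
      d gray
      d black
      l→j: j black — skip
    l black
    k gray
      k→f: f is gray → back edge
Back edge closes the cycle f → h → k → f; its vertices are {f, h, k}.

f, h, k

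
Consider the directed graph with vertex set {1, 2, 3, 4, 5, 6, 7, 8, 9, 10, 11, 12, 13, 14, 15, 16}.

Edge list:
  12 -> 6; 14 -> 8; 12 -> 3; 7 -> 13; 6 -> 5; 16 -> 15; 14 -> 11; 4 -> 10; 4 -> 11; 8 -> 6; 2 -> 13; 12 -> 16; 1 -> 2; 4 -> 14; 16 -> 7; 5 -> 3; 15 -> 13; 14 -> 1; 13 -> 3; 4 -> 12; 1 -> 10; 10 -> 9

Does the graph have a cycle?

DFS with white/gray/black marking, starting from 5:
5 gray
  3 gray
  3 black
5 black
1 gray
  10 gray
    9 gray
    9 black
  10 black
  2 gray
    13 gray
      13→3: 3 black — skip
    13 black
  2 black
1 black
4 gray
  12 gray
    6 gray
      6→5: 5 black — skip
    6 black
    12→3: 3 black — skip
    16 gray
      7 gray
        7→13: 13 black — skip
      7 black
      15 gray
        15→13: 13 black — skip
      15 black
    16 black
  12 black
  4→10: 10 black — skip
  14 gray
    11 gray
    11 black
    14→1: 1 black — skip
    8 gray
      8→6: 6 black — skip
    8 black
  14 black
  4→11: 11 black — skip
4 black
Every edge goes to a white or black vertex — no back edge, so the graph is acyclic.

No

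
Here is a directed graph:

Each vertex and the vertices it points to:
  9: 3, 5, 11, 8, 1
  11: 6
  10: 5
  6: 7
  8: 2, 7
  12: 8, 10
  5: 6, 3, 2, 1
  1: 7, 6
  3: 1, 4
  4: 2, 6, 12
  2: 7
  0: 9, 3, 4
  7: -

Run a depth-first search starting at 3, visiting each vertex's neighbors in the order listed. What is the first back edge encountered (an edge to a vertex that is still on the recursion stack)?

DFS from 3 (visiting each vertex's neighbors in the order listed); mark gray on enter, black on exit:
3 gray
  1 gray
    7 gray
    7 black
    6 gray
      6→7: 7 black — skip
    6 black
  1 black
  4 gray
    2 gray
      2→7: 7 black — skip
    2 black
    4→6: 6 black — skip
    12 gray
      8 gray
        8→2: 2 black — skip
        8→7: 7 black — skip
      8 black
      10 gray
        5 gray
          5→6: 6 black — skip
          5→3: 3 is gray → back edge
First back edge: 5 → 3.

5->3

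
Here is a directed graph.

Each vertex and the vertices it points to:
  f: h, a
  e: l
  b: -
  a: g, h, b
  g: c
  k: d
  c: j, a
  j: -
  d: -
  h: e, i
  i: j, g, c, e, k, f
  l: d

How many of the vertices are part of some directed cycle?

A vertex is on a directed cycle iff it belongs to a strongly connected component of size ≥ 2 (or has a self-loop).
The vertices on cycles are {a, c, f, g, h, i} — 6 in total.

6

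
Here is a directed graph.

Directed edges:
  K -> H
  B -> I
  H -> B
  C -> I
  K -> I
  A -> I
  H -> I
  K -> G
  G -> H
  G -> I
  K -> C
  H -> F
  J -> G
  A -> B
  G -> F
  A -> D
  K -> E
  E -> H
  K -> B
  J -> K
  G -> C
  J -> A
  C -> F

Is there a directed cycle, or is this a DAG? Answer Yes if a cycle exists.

No

DFS with white/gray/black marking, starting from B:
B gray
  I gray
  I black
B black
A gray
  A→I: I black — skip
  D gray
  D black
  A→B: B black — skip
A black
C gray
  C→I: I black — skip
  F gray
  F black
C black
E gray
  H gray
    H→B: B black — skip
    H→F: F black — skip
    H→I: I black — skip
  H black
E black
G gray
  G→F: F black — skip
  G→I: I black — skip
  G→C: C black — skip
  G→H: H black — skip
G black
J gray
  J→G: G black — skip
  K gray
    K→G: G black — skip
    K→B: B black — skip
    K→I: I black — skip
    K→E: E black — skip
    K→H: H black — skip
    K→C: C black — skip
  K black
  J→A: A black — skip
J black
Every edge goes to a white or black vertex — no back edge, so the graph is acyclic.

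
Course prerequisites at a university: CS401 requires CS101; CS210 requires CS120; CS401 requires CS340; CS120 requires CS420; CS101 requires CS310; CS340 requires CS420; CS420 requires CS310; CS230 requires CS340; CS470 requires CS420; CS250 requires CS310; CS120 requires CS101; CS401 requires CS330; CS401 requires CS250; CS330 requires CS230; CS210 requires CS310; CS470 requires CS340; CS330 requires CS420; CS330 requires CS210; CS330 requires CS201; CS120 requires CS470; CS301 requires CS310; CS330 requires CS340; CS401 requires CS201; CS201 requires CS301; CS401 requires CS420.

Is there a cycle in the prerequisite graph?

No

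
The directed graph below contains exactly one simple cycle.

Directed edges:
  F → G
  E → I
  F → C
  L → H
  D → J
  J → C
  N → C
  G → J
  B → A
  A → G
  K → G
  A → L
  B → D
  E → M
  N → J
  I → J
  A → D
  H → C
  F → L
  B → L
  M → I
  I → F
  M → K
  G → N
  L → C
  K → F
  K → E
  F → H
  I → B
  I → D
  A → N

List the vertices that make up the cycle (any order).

E, K, M

DFS with gray/black marking from K:
K gray
  F gray
    L gray
      C gray
      C black
      H gray
        H→C: C black — skip
      H black
    L black
    F→C: C black — skip
    F→H: H black — skip
    G gray
      N gray
        N→C: C black — skip
        J gray
          J→C: C black — skip
        J black
      N black
      G→J: J black — skip
    G black
  F black
  K→G: G black — skip
  E gray
    I gray
      I→J: J black — skip
      D gray
        D→J: J black — skip
      D black
      I→F: F black — skip
      B gray
        B→L: L black — skip
        B→D: D black — skip
        A gray
          A→N: N black — skip
          A→L: L black — skip
          A→G: G black — skip
          A→D: D black — skip
        A black
      B black
    I black
    M gray
      M→K: K is gray → back edge
Back edge closes the cycle K → E → M → K; its vertices are {E, K, M}.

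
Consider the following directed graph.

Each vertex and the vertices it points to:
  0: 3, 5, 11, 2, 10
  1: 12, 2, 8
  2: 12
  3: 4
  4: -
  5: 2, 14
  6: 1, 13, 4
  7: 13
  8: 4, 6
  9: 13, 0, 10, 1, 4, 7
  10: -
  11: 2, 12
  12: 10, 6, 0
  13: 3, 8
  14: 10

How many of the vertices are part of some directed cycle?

9

A vertex is on a directed cycle iff it belongs to a strongly connected component of size ≥ 2 (or has a self-loop).
The vertices on cycles are {0, 1, 2, 5, 6, 8, 11, 12, 13} — 9 in total.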